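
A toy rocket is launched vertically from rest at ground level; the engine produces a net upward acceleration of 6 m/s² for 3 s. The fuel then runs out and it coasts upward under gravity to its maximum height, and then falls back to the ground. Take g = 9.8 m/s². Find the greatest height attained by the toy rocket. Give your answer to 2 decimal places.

Phase 1 (powered ascent): v₀ = 0 m/s, a = 6 m/s².
v = v₀ + at = 0 + (6)(3) = 18.0 m/s
Δx = v₀t + ½at² = 0·3 + 0.5·6·3² = 27.0 m

Phase 2 (coasting upward): v₀ = 18.0 m/s, a = -9.8 m/s².
v = v₀ + at → t = (0 − 18.0) / -9.8 = 1.84 s
v² = v₀² + 2aΔx → Δx = (0² − 18.0²)/(2·-9.8) = 16.5 m
Maximum height = 27.0 + 16.5 = 43.5 m

43.53 m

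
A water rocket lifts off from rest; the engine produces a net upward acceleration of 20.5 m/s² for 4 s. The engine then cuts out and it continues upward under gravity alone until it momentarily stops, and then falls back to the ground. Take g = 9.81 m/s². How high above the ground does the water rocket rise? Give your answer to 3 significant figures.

507 m

Phase 1 (powered ascent): v₀ = 0 m/s, a = 20.5 m/s².
v = v₀ + at = 0 + (20.5)(4) = 82.0 m/s
Δx = v₀t + ½at² = 0·4 + 0.5·20.5·4² = 164 m

Phase 2 (coasting upward): v₀ = 82.0 m/s, a = -9.81 m/s².
v = v₀ + at → t = (0 − 82.0) / -9.81 = 8.36 s
v² = v₀² + 2aΔx → Δx = (0² − 82.0²)/(2·-9.81) = 343 m
Maximum height = 164 + 343 = 507 m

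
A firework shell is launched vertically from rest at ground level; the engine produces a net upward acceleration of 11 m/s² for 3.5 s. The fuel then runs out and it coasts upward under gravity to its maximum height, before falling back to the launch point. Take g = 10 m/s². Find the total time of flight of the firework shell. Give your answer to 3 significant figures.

12.7 s

Phase 1 (powered ascent): v₀ = 0 m/s, a = 11 m/s².
v = v₀ + at = 0 + (11)(3.5) = 38.5 m/s
Δx = v₀t + ½at² = 0·3.5 + 0.5·11·3.5² = 67.4 m

Phase 2 (coasting upward): v₀ = 38.5 m/s, a = -10 m/s².
v = v₀ + at → t = (0 − 38.5) / -10 = 3.85 s
v² = v₀² + 2aΔx → Δx = (0² − 38.5²)/(2·-10) = 74.1 m

Phase 3 (free fall): v₀ = 0 m/s, a = -10 m/s².
Falls 141 m from rest: t = √(2·141/10) = 5.32 s; v = g·t = 53.2 m/s.
Total time = 3.50 + 3.85 + 5.32 = 12.7 s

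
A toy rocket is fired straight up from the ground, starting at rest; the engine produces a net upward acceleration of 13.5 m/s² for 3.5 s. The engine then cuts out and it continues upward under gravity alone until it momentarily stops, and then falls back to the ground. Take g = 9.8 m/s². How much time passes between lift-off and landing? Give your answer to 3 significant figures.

14.7 s

Phase 1 (powered ascent): v₀ = 0 m/s, a = 13.5 m/s².
v = v₀ + at = 0 + (13.5)(3.5) = 47.2 m/s
Δx = v₀t + ½at² = 0·3.5 + 0.5·13.5·3.5² = 82.7 m

Phase 2 (coasting upward): v₀ = 47.2 m/s, a = -9.8 m/s².
v = v₀ + at → t = (0 − 47.2) / -9.8 = 4.82 s
v² = v₀² + 2aΔx → Δx = (0² − 47.2²)/(2·-9.8) = 114 m

Phase 3 (free fall): v₀ = 0 m/s, a = -9.8 m/s².
Falls 197 m from rest: t = √(2·197/9.8) = 6.33 s; v = g·t = 62.1 m/s.
Total time = 3.50 + 4.82 + 6.33 = 14.7 s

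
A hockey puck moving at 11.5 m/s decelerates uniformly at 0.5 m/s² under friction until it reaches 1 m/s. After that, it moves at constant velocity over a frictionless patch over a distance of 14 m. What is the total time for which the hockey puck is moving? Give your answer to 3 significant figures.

35.0 s

Phase 1 (decelerating): v₀ = 11.5 m/s, a = -0.5 m/s².
v = v₀ + at → t = (1 − 11.5) / -0.5 = 21.0 s
v² = v₀² + 2aΔx → Δx = (1² − 11.5²)/(2·-0.5) = 131 m

Phase 2 (constant speed): v₀ = 1.00 m/s, a = 0 m/s².
Constant speed: t = d/v = 14/1.00 = 14.0 s
Total time = 21.0 + 14.0 = 35.0 s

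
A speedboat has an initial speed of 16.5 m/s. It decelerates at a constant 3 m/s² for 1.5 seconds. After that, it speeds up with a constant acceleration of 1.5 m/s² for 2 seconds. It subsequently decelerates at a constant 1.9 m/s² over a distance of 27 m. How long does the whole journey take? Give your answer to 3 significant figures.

Phase 1 (decelerating): v₀ = 16.5 m/s, a = -3 m/s².
v = v₀ + at = 16.5 + (-3)(1.5) = 12.0 m/s
Δx = v₀t + ½at² = 16.5·1.5 + 0.5·-3·1.5² = 21.4 m

Phase 2 (accelerating): v₀ = 12.0 m/s, a = 1.5 m/s².
v = v₀ + at = 12.0 + (1.5)(2) = 15.0 m/s
Δx = v₀t + ½at² = 12.0·2 + 0.5·1.5·2² = 27.0 m

Phase 3 (decelerating): v₀ = 15.0 m/s, a = -1.9 m/s².
v² = v₀² + 2aΔx = 15.0² + 2·-1.9·27 = 122 → v = 11.1 m/s
t = (v − v₀)/a = (11.1 − 15.0)/-1.9 = 2.07 s
Total time = 1.50 + 2.00 + 2.07 = 5.57 s

5.57 s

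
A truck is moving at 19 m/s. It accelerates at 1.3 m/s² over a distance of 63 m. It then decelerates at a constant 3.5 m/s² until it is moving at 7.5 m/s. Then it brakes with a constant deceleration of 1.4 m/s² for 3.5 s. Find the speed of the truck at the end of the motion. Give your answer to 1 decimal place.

2.6 m/s

Phase 1 (accelerating): v₀ = 19.0 m/s, a = 1.3 m/s².
v² = v₀² + 2aΔx = 19.0² + 2·1.3·63 = 525 → v = 22.9 m/s
t = (v − v₀)/a = (22.9 − 19.0)/1.3 = 3.01 s

Phase 2 (decelerating): v₀ = 22.9 m/s, a = -3.5 m/s².
v = v₀ + at → t = (7.5 − 22.9) / -3.5 = 4.40 s
v² = v₀² + 2aΔx → Δx = (7.5² − 22.9²)/(2·-3.5) = 66.9 m

Phase 3 (decelerating): v₀ = 7.50 m/s, a = -1.4 m/s².
v = v₀ + at = 7.50 + (-1.4)(3.5) = 2.60 m/s
Δx = v₀t + ½at² = 7.50·3.5 + 0.5·-1.4·3.5² = 17.7 m
Final speed = 2.60 m/s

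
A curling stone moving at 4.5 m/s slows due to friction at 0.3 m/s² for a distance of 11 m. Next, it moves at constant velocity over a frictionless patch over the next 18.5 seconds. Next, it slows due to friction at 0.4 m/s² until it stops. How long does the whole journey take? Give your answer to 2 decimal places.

Phase 1 (decelerating): v₀ = 4.50 m/s, a = -0.3 m/s².
v² = v₀² + 2aΔx = 4.50² + 2·-0.3·11 = 13.7 → v = 3.69 m/s
t = (v − v₀)/a = (3.69 − 4.50)/-0.3 = 2.68 s

Phase 2 (constant speed): v₀ = 3.69 m/s, a = 0 m/s².
v = v₀ + at = 3.69 + (0)(18.5) = 3.69 m/s
Δx = v₀t + ½at² = 3.69·18.5 + 0.5·0·18.5² = 68.3 m

Phase 3 (decelerating): v₀ = 3.69 m/s, a = -0.4 m/s².
v = v₀ + at → t = (0 − 3.69) / -0.4 = 9.24 s
v² = v₀² + 2aΔx → Δx = (0² − 3.69²)/(2·-0.4) = 17.1 m
Total time = 2.68 + 18.5 + 9.24 = 30.4 s

30.42 s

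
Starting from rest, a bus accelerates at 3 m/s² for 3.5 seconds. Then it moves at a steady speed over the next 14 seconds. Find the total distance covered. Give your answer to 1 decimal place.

165.4 m

Phase 1 (accelerating): v₀ = 0 m/s, a = 3 m/s².
v = v₀ + at = 0 + (3)(3.5) = 10.5 m/s
Δx = v₀t + ½at² = 0·3.5 + 0.5·3·3.5² = 18.4 m

Phase 2 (constant speed): v₀ = 10.5 m/s, a = 0 m/s².
v = v₀ + at = 10.5 + (0)(14) = 10.5 m/s
Δx = v₀t + ½at² = 10.5·14 + 0.5·0·14² = 147 m
Total distance = 18.4 + 147 = 165 m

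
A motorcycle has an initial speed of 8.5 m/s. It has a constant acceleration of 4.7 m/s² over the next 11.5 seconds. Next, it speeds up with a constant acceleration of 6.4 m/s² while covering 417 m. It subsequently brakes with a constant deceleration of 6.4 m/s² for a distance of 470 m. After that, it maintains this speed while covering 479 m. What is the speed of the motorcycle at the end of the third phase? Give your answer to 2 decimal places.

Phase 1 (accelerating): v₀ = 8.50 m/s, a = 4.7 m/s².
v = v₀ + at = 8.50 + (4.7)(11.5) = 62.6 m/s
Δx = v₀t + ½at² = 8.50·11.5 + 0.5·4.7·11.5² = 409 m

Phase 2 (accelerating): v₀ = 62.6 m/s, a = 6.4 m/s².
v² = v₀² + 2aΔx = 62.6² + 2·6.4·417 = 9250 → v = 96.2 m/s
t = (v − v₀)/a = (96.2 − 62.6)/6.4 = 5.25 s

Phase 3 (decelerating): v₀ = 96.2 m/s, a = -6.4 m/s².
v² = v₀² + 2aΔx = 96.2² + 2·-6.4·470 = 3230 → v = 56.9 m/s
t = (v − v₀)/a = (56.9 − 96.2)/-6.4 = 6.14 s
Speed at end of phase 3 = 56.9 m/s

56.87 m/s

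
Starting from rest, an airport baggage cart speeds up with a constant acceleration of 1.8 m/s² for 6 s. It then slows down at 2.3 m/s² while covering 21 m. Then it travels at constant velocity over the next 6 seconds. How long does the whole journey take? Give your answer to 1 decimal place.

Phase 1 (accelerating): v₀ = 0 m/s, a = 1.8 m/s².
v = v₀ + at = 0 + (1.8)(6) = 10.8 m/s
Δx = v₀t + ½at² = 0·6 + 0.5·1.8·6² = 32.4 m

Phase 2 (decelerating): v₀ = 10.8 m/s, a = -2.3 m/s².
v² = v₀² + 2aΔx = 10.8² + 2·-2.3·21 = 20.0 → v = 4.48 m/s
t = (v − v₀)/a = (4.48 − 10.8)/-2.3 = 2.75 s

Phase 3 (constant speed): v₀ = 4.48 m/s, a = 0 m/s².
v = v₀ + at = 4.48 + (0)(6) = 4.48 m/s
Δx = v₀t + ½at² = 4.48·6 + 0.5·0·6² = 26.9 m
Total time = 6.00 + 2.75 + 6.00 = 14.7 s

14.7 s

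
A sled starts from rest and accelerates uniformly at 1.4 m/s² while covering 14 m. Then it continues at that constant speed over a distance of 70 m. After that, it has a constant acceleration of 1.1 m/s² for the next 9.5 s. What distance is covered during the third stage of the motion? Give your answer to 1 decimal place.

Phase 1 (accelerating): v₀ = 0 m/s, a = 1.4 m/s².
v² = v₀² + 2aΔx = 0² + 2·1.4·14 = 39.2 → v = 6.26 m/s
t = (v − v₀)/a = (6.26 − 0)/1.4 = 4.47 s

Phase 2 (constant speed): v₀ = 6.26 m/s, a = 0 m/s².
Constant speed: t = d/v = 70/6.26 = 11.2 s

Phase 3 (accelerating): v₀ = 6.26 m/s, a = 1.1 m/s².
v = v₀ + at = 6.26 + (1.1)(9.5) = 16.7 m/s
Δx = v₀t + ½at² = 6.26·9.5 + 0.5·1.1·9.5² = 109 m
Distance in phase 3 = 109 m

109.1 m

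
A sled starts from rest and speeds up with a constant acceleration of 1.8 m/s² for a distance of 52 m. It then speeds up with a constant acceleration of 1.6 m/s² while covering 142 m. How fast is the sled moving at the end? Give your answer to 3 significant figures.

Phase 1 (accelerating): v₀ = 0 m/s, a = 1.8 m/s².
v² = v₀² + 2aΔx = 0² + 2·1.8·52 = 187 → v = 13.7 m/s
t = (v − v₀)/a = (13.7 − 0)/1.8 = 7.60 s

Phase 2 (accelerating): v₀ = 13.7 m/s, a = 1.6 m/s².
v² = v₀² + 2aΔx = 13.7² + 2·1.6·142 = 642 → v = 25.3 m/s
t = (v − v₀)/a = (25.3 − 13.7)/1.6 = 7.28 s
Final speed = 25.3 m/s

25.3 m/s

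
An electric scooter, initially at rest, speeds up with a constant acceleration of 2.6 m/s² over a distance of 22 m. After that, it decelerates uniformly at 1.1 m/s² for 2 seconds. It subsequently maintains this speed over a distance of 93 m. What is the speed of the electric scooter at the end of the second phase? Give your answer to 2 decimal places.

Phase 1 (accelerating): v₀ = 0 m/s, a = 2.6 m/s².
v² = v₀² + 2aΔx = 0² + 2·2.6·22 = 114 → v = 10.7 m/s
t = (v − v₀)/a = (10.7 − 0)/2.6 = 4.11 s

Phase 2 (decelerating): v₀ = 10.7 m/s, a = -1.1 m/s².
v = v₀ + at = 10.7 + (-1.1)(2) = 8.50 m/s
Δx = v₀t + ½at² = 10.7·2 + 0.5·-1.1·2² = 19.2 m
Speed at end of phase 2 = 8.50 m/s

8.50 m/s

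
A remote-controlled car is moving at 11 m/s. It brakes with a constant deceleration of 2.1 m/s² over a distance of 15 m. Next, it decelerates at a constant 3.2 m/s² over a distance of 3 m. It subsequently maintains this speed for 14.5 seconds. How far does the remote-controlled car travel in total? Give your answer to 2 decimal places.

Phase 1 (decelerating): v₀ = 11.0 m/s, a = -2.1 m/s².
v² = v₀² + 2aΔx = 11.0² + 2·-2.1·15 = 58.0 → v = 7.62 m/s
t = (v − v₀)/a = (7.62 − 11.0)/-2.1 = 1.61 s

Phase 2 (decelerating): v₀ = 7.62 m/s, a = -3.2 m/s².
v² = v₀² + 2aΔx = 7.62² + 2·-3.2·3 = 38.8 → v = 6.23 m/s
t = (v − v₀)/a = (6.23 − 7.62)/-3.2 = 0.433 s

Phase 3 (constant speed): v₀ = 6.23 m/s, a = 0 m/s².
v = v₀ + at = 6.23 + (0)(14.5) = 6.23 m/s
Δx = v₀t + ½at² = 6.23·14.5 + 0.5·0·14.5² = 90.3 m
Total distance = 15.0 + 3.00 + 90.3 = 108 m

108.32 m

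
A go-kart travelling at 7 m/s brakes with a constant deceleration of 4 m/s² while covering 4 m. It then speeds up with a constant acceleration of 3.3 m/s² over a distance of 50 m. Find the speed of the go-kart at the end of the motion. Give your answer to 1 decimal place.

18.6 m/s

Phase 1 (decelerating): v₀ = 7.00 m/s, a = -4 m/s².
v² = v₀² + 2aΔx = 7.00² + 2·-4·4 = 17.0 → v = 4.12 m/s
t = (v − v₀)/a = (4.12 − 7.00)/-4 = 0.719 s

Phase 2 (accelerating): v₀ = 4.12 m/s, a = 3.3 m/s².
v² = v₀² + 2aΔx = 4.12² + 2·3.3·50 = 347 → v = 18.6 m/s
t = (v − v₀)/a = (18.6 − 4.12)/3.3 = 4.40 s
Final speed = 18.6 m/s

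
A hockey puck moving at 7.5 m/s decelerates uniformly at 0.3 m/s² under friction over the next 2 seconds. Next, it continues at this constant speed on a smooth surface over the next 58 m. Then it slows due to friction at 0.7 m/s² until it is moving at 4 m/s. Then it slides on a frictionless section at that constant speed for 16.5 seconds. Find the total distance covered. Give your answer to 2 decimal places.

Phase 1 (decelerating): v₀ = 7.50 m/s, a = -0.3 m/s².
v = v₀ + at = 7.50 + (-0.3)(2) = 6.90 m/s
Δx = v₀t + ½at² = 7.50·2 + 0.5·-0.3·2² = 14.4 m

Phase 2 (constant speed): v₀ = 6.90 m/s, a = 0 m/s².
Constant speed: t = d/v = 58/6.90 = 8.41 s

Phase 3 (decelerating): v₀ = 6.90 m/s, a = -0.7 m/s².
v = v₀ + at → t = (4 − 6.90) / -0.7 = 4.14 s
v² = v₀² + 2aΔx → Δx = (4² − 6.90²)/(2·-0.7) = 22.6 m

Phase 4 (constant speed): v₀ = 4.00 m/s, a = 0 m/s².
v = v₀ + at = 4.00 + (0)(16.5) = 4.00 m/s
Δx = v₀t + ½at² = 4.00·16.5 + 0.5·0·16.5² = 66.0 m
Total distance = 14.4 + 58.0 + 22.6 + 66.0 = 161 m

160.98 m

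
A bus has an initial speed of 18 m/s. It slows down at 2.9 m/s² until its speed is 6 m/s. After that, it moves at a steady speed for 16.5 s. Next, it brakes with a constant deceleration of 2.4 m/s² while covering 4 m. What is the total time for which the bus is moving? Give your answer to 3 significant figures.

Phase 1 (decelerating): v₀ = 18.0 m/s, a = -2.9 m/s².
v = v₀ + at → t = (6 − 18.0) / -2.9 = 4.14 s
v² = v₀² + 2aΔx → Δx = (6² − 18.0²)/(2·-2.9) = 49.7 m

Phase 2 (constant speed): v₀ = 6.00 m/s, a = 0 m/s².
v = v₀ + at = 6.00 + (0)(16.5) = 6.00 m/s
Δx = v₀t + ½at² = 6.00·16.5 + 0.5·0·16.5² = 99.0 m

Phase 3 (decelerating): v₀ = 6.00 m/s, a = -2.4 m/s².
v² = v₀² + 2aΔx = 6.00² + 2·-2.4·4 = 16.8 → v = 4.10 m/s
t = (v − v₀)/a = (4.10 − 6.00)/-2.4 = 0.792 s
Total time = 4.14 + 16.5 + 0.792 = 21.4 s

21.4 s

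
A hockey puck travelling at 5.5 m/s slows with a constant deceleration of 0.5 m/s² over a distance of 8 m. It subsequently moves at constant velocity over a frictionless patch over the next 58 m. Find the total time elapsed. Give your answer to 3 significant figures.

13.9 s

Phase 1 (decelerating): v₀ = 5.50 m/s, a = -0.5 m/s².
v² = v₀² + 2aΔx = 5.50² + 2·-0.5·8 = 22.2 → v = 4.72 m/s
t = (v − v₀)/a = (4.72 − 5.50)/-0.5 = 1.57 s

Phase 2 (constant speed): v₀ = 4.72 m/s, a = 0 m/s².
Constant speed: t = d/v = 58/4.72 = 12.3 s
Total time = 1.57 + 12.3 = 13.9 s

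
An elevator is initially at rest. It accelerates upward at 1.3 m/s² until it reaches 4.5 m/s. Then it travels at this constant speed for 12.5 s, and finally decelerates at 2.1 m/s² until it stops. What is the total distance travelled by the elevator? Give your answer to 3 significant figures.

68.9 m

Phase 1 (accelerating): v₀ = 0 m/s, a = 1.3 m/s².
v = v₀ + at → t = (4.5 − 0) / 1.3 = 3.46 s
v² = v₀² + 2aΔx → Δx = (4.5² − 0²)/(2·1.3) = 7.79 m

Phase 2 (constant speed): v₀ = 4.50 m/s, a = 0 m/s².
v = v₀ + at = 4.50 + (0)(12.5) = 4.50 m/s
Δx = v₀t + ½at² = 4.50·12.5 + 0.5·0·12.5² = 56.2 m

Phase 3 (decelerating): v₀ = 4.50 m/s, a = -2.1 m/s².
v = v₀ + at → t = (0 − 4.50) / -2.1 = 2.14 s
v² = v₀² + 2aΔx → Δx = (0² − 4.50²)/(2·-2.1) = 4.82 m
Total distance = 7.79 + 56.2 + 4.82 = 68.9 m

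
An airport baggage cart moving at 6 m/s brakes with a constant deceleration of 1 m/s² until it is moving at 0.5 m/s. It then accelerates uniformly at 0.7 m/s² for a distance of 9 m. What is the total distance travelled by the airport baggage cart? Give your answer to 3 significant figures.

26.9 m

Phase 1 (decelerating): v₀ = 6.00 m/s, a = -1 m/s².
v = v₀ + at → t = (0.5 − 6.00) / -1 = 5.50 s
v² = v₀² + 2aΔx → Δx = (0.5² − 6.00²)/(2·-1) = 17.9 m

Phase 2 (accelerating): v₀ = 0.500 m/s, a = 0.7 m/s².
v² = v₀² + 2aΔx = 0.500² + 2·0.7·9 = 12.8 → v = 3.58 m/s
t = (v − v₀)/a = (3.58 − 0.500)/0.7 = 4.41 s
Total distance = 17.9 + 9.00 = 26.9 m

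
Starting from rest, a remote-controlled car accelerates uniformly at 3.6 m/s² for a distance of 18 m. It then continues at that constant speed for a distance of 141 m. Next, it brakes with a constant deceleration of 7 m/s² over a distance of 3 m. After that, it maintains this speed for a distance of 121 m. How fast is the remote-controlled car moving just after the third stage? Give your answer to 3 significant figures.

9.36 m/s

Phase 1 (accelerating): v₀ = 0 m/s, a = 3.6 m/s².
v² = v₀² + 2aΔx = 0² + 2·3.6·18 = 130 → v = 11.4 m/s
t = (v − v₀)/a = (11.4 − 0)/3.6 = 3.16 s

Phase 2 (constant speed): v₀ = 11.4 m/s, a = 0 m/s².
Constant speed: t = d/v = 141/11.4 = 12.4 s

Phase 3 (decelerating): v₀ = 11.4 m/s, a = -7 m/s².
v² = v₀² + 2aΔx = 11.4² + 2·-7·3 = 87.6 → v = 9.36 m/s
t = (v − v₀)/a = (9.36 − 11.4)/-7 = 0.289 s
Speed at end of phase 3 = 9.36 m/s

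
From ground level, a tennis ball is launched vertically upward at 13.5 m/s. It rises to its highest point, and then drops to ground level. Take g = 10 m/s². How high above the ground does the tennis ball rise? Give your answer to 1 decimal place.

Phase 1 (rising): v₀ = 13.5 m/s, a = -10 m/s².
v = v₀ + at → t = (0 − 13.5) / -10 = 1.35 s
v² = v₀² + 2aΔx → Δx = (0² − 13.5²)/(2·-10) = 9.11 m
Maximum height = 9.11 m

9.1 m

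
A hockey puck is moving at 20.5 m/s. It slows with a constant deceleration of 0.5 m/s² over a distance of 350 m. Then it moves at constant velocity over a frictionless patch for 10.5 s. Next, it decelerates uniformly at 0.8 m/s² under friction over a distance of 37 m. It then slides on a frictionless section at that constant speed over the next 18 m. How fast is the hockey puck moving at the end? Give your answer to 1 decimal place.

Phase 1 (decelerating): v₀ = 20.5 m/s, a = -0.5 m/s².
v² = v₀² + 2aΔx = 20.5² + 2·-0.5·350 = 70.2 → v = 8.38 m/s
t = (v − v₀)/a = (8.38 − 20.5)/-0.5 = 24.2 s

Phase 2 (constant speed): v₀ = 8.38 m/s, a = 0 m/s².
v = v₀ + at = 8.38 + (0)(10.5) = 8.38 m/s
Δx = v₀t + ½at² = 8.38·10.5 + 0.5·0·10.5² = 88.0 m

Phase 3 (decelerating): v₀ = 8.38 m/s, a = -0.8 m/s².
v² = v₀² + 2aΔx = 8.38² + 2·-0.8·37 = 11.1 → v = 3.32 m/s
t = (v − v₀)/a = (3.32 − 8.38)/-0.8 = 6.32 s

Phase 4 (constant speed): v₀ = 3.32 m/s, a = 0 m/s².
Constant speed: t = d/v = 18/3.32 = 5.41 s
Final speed = 3.32 m/s

3.3 m/s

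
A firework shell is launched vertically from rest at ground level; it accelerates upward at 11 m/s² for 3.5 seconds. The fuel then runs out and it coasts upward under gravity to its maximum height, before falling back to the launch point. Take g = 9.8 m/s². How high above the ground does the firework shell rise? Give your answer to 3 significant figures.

143 m

Phase 1 (powered ascent): v₀ = 0 m/s, a = 11 m/s².
v = v₀ + at = 0 + (11)(3.5) = 38.5 m/s
Δx = v₀t + ½at² = 0·3.5 + 0.5·11·3.5² = 67.4 m

Phase 2 (coasting upward): v₀ = 38.5 m/s, a = -9.8 m/s².
v = v₀ + at → t = (0 − 38.5) / -9.8 = 3.93 s
v² = v₀² + 2aΔx → Δx = (0² − 38.5²)/(2·-9.8) = 75.6 m
Maximum height = 67.4 + 75.6 = 143 m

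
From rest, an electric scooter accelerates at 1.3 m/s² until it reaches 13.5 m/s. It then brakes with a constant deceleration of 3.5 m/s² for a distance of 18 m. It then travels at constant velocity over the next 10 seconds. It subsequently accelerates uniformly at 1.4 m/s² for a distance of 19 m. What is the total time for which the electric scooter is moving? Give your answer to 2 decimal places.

Phase 1 (accelerating): v₀ = 0 m/s, a = 1.3 m/s².
v = v₀ + at → t = (13.5 − 0) / 1.3 = 10.4 s
v² = v₀² + 2aΔx → Δx = (13.5² − 0²)/(2·1.3) = 70.1 m

Phase 2 (decelerating): v₀ = 13.5 m/s, a = -3.5 m/s².
v² = v₀² + 2aΔx = 13.5² + 2·-3.5·18 = 56.2 → v = 7.50 m/s
t = (v − v₀)/a = (7.50 − 13.5)/-3.5 = 1.71 s

Phase 3 (constant speed): v₀ = 7.50 m/s, a = 0 m/s².
v = v₀ + at = 7.50 + (0)(10) = 7.50 m/s
Δx = v₀t + ½at² = 7.50·10 + 0.5·0·10² = 75.0 m

Phase 4 (accelerating): v₀ = 7.50 m/s, a = 1.4 m/s².
v² = v₀² + 2aΔx = 7.50² + 2·1.4·19 = 109 → v = 10.5 m/s
t = (v − v₀)/a = (10.5 − 7.50)/1.4 = 2.12 s
Total time = 10.4 + 1.71 + 10.0 + 2.12 = 24.2 s

24.21 s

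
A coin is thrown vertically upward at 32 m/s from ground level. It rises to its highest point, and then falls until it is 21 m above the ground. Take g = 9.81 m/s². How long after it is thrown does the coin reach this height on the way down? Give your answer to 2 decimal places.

Phase 1 (rising): v₀ = 32.0 m/s, a = -9.81 m/s².
v = v₀ + at → t = (0 − 32.0) / -9.81 = 3.26 s
v² = v₀² + 2aΔx → Δx = (0² − 32.0²)/(2·-9.81) = 52.2 m

Phase 2 (falling): v₀ = 0 m/s, a = -9.81 m/s².
Falls 31.2 m from rest: t = √(2·31.2/9.81) = 2.52 s; v = g·t = 24.7 m/s.
Total time = 3.26 + 2.52 = 5.78 s

5.78 s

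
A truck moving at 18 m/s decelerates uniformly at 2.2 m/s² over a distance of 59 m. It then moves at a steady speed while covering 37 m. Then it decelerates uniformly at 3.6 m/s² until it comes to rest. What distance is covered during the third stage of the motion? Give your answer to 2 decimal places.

8.94 m

Phase 1 (decelerating): v₀ = 18.0 m/s, a = -2.2 m/s².
v² = v₀² + 2aΔx = 18.0² + 2·-2.2·59 = 64.4 → v = 8.02 m/s
t = (v − v₀)/a = (8.02 − 18.0)/-2.2 = 4.53 s

Phase 2 (constant speed): v₀ = 8.02 m/s, a = 0 m/s².
Constant speed: t = d/v = 37/8.02 = 4.61 s

Phase 3 (decelerating): v₀ = 8.02 m/s, a = -3.6 m/s².
v = v₀ + at → t = (0 − 8.02) / -3.6 = 2.23 s
v² = v₀² + 2aΔx → Δx = (0² − 8.02²)/(2·-3.6) = 8.94 m
Distance in phase 3 = 8.94 m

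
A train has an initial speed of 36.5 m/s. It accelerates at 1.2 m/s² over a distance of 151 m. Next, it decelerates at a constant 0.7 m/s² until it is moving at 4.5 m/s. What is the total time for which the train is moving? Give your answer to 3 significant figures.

Phase 1 (accelerating): v₀ = 36.5 m/s, a = 1.2 m/s².
v² = v₀² + 2aΔx = 36.5² + 2·1.2·151 = 1690 → v = 41.2 m/s
t = (v − v₀)/a = (41.2 − 36.5)/1.2 = 3.89 s

Phase 2 (decelerating): v₀ = 41.2 m/s, a = -0.7 m/s².
v = v₀ + at → t = (4.5 − 41.2) / -0.7 = 52.4 s
v² = v₀² + 2aΔx → Δx = (4.5² − 41.2²)/(2·-0.7) = 1200 m
Total time = 3.89 + 52.4 = 56.3 s

56.3 s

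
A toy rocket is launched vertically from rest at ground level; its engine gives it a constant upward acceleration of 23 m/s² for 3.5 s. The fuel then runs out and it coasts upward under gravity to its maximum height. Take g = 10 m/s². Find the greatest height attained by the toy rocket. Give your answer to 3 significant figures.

Phase 1 (powered ascent): v₀ = 0 m/s, a = 23 m/s².
v = v₀ + at = 0 + (23)(3.5) = 80.5 m/s
Δx = v₀t + ½at² = 0·3.5 + 0.5·23·3.5² = 141 m

Phase 2 (coasting upward): v₀ = 80.5 m/s, a = -10 m/s².
v = v₀ + at → t = (0 − 80.5) / -10 = 8.05 s
v² = v₀² + 2aΔx → Δx = (0² − 80.5²)/(2·-10) = 324 m
Maximum height = 141 + 324 = 465 m

465 m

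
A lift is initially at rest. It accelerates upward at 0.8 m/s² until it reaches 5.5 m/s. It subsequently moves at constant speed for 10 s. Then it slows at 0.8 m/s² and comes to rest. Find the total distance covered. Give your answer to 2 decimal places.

92.81 m

Phase 1 (accelerating): v₀ = 0 m/s, a = 0.8 m/s².
v = v₀ + at → t = (5.5 − 0) / 0.8 = 6.88 s
v² = v₀² + 2aΔx → Δx = (5.5² − 0²)/(2·0.8) = 18.9 m

Phase 2 (constant speed): v₀ = 5.50 m/s, a = 0 m/s².
v = v₀ + at = 5.50 + (0)(10) = 5.50 m/s
Δx = v₀t + ½at² = 5.50·10 + 0.5·0·10² = 55.0 m

Phase 3 (decelerating): v₀ = 5.50 m/s, a = -0.8 m/s².
v = v₀ + at → t = (0 − 5.50) / -0.8 = 6.88 s
v² = v₀² + 2aΔx → Δx = (0² − 5.50²)/(2·-0.8) = 18.9 m
Total distance = 18.9 + 55.0 + 18.9 = 92.8 m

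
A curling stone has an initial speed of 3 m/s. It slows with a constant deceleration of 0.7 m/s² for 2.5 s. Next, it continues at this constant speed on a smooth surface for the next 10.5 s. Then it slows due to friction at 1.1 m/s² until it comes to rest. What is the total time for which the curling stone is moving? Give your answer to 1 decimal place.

Phase 1 (decelerating): v₀ = 3.00 m/s, a = -0.7 m/s².
v = v₀ + at = 3.00 + (-0.7)(2.5) = 1.25 m/s
Δx = v₀t + ½at² = 3.00·2.5 + 0.5·-0.7·2.5² = 5.31 m

Phase 2 (constant speed): v₀ = 1.25 m/s, a = 0 m/s².
v = v₀ + at = 1.25 + (0)(10.5) = 1.25 m/s
Δx = v₀t + ½at² = 1.25·10.5 + 0.5·0·10.5² = 13.1 m

Phase 3 (decelerating): v₀ = 1.25 m/s, a = -1.1 m/s².
v = v₀ + at → t = (0 − 1.25) / -1.1 = 1.14 s
v² = v₀² + 2aΔx → Δx = (0² − 1.25²)/(2·-1.1) = 0.710 m
Total time = 2.50 + 10.5 + 1.14 = 14.1 s

14.1 s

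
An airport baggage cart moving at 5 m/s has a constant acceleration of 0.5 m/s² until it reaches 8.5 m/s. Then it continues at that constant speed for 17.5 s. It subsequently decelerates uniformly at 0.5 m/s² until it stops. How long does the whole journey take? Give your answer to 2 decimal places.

Phase 1 (accelerating): v₀ = 5.00 m/s, a = 0.5 m/s².
v = v₀ + at → t = (8.5 − 5.00) / 0.5 = 7.00 s
v² = v₀² + 2aΔx → Δx = (8.5² − 5.00²)/(2·0.5) = 47.2 m

Phase 2 (constant speed): v₀ = 8.50 m/s, a = 0 m/s².
v = v₀ + at = 8.50 + (0)(17.5) = 8.50 m/s
Δx = v₀t + ½at² = 8.50·17.5 + 0.5·0·17.5² = 149 m

Phase 3 (decelerating): v₀ = 8.50 m/s, a = -0.5 m/s².
v = v₀ + at → t = (0 − 8.50) / -0.5 = 17.0 s
v² = v₀² + 2aΔx → Δx = (0² − 8.50²)/(2·-0.5) = 72.2 m
Total time = 7.00 + 17.5 + 17.0 = 41.5 s

41.50 s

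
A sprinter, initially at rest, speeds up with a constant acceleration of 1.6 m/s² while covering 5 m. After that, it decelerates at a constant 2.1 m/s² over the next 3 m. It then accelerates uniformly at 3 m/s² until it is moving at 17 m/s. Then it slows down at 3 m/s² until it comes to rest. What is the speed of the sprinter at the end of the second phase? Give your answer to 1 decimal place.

Phase 1 (accelerating): v₀ = 0 m/s, a = 1.6 m/s².
v² = v₀² + 2aΔx = 0² + 2·1.6·5 = 16.0 → v = 4.00 m/s
t = (v − v₀)/a = (4.00 − 0)/1.6 = 2.50 s

Phase 2 (decelerating): v₀ = 4.00 m/s, a = -2.1 m/s².
v² = v₀² + 2aΔx = 4.00² + 2·-2.1·3 = 3.40 → v = 1.84 m/s
t = (v − v₀)/a = (1.84 − 4.00)/-2.1 = 1.03 s
Speed at end of phase 2 = 1.84 m/s

1.8 m/s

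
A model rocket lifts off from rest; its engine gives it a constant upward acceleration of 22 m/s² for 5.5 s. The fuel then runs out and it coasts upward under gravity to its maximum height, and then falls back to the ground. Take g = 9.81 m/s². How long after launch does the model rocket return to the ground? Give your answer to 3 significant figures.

Phase 1 (powered ascent): v₀ = 0 m/s, a = 22 m/s².
v = v₀ + at = 0 + (22)(5.5) = 121 m/s
Δx = v₀t + ½at² = 0·5.5 + 0.5·22·5.5² = 333 m

Phase 2 (coasting upward): v₀ = 121 m/s, a = -9.81 m/s².
v = v₀ + at → t = (0 − 121) / -9.81 = 12.3 s
v² = v₀² + 2aΔx → Δx = (0² − 121²)/(2·-9.81) = 746 m

Phase 3 (free fall): v₀ = 0 m/s, a = -9.81 m/s².
Falls 1080 m from rest: t = √(2·1080/9.81) = 14.8 s; v = g·t = 145 m/s.
Total time = 5.50 + 12.3 + 14.8 = 32.7 s

32.7 s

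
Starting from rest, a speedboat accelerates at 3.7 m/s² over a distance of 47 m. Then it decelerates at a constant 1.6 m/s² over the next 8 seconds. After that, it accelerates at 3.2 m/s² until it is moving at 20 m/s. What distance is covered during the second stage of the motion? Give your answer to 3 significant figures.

Phase 1 (accelerating): v₀ = 0 m/s, a = 3.7 m/s².
v² = v₀² + 2aΔx = 0² + 2·3.7·47 = 348 → v = 18.6 m/s
t = (v − v₀)/a = (18.6 − 0)/3.7 = 5.04 s

Phase 2 (decelerating): v₀ = 18.6 m/s, a = -1.6 m/s².
v = v₀ + at = 18.6 + (-1.6)(8) = 5.85 m/s
Δx = v₀t + ½at² = 18.6·8 + 0.5·-1.6·8² = 98.0 m
Distance in phase 2 = 98.0 m

98.0 m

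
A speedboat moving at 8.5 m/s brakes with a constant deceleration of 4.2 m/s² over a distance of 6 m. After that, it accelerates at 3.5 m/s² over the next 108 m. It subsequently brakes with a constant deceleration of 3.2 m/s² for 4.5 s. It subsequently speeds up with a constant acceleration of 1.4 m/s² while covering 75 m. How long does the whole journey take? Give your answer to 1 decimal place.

16.5 s

Phase 1 (decelerating): v₀ = 8.50 m/s, a = -4.2 m/s².
v² = v₀² + 2aΔx = 8.50² + 2·-4.2·6 = 21.8 → v = 4.67 m/s
t = (v − v₀)/a = (4.67 − 8.50)/-4.2 = 0.911 s

Phase 2 (accelerating): v₀ = 4.67 m/s, a = 3.5 m/s².
v² = v₀² + 2aΔx = 4.67² + 2·3.5·108 = 778 → v = 27.9 m/s
t = (v − v₀)/a = (27.9 − 4.67)/3.5 = 6.63 s

Phase 3 (decelerating): v₀ = 27.9 m/s, a = -3.2 m/s².
v = v₀ + at = 27.9 + (-3.2)(4.5) = 13.5 m/s
Δx = v₀t + ½at² = 27.9·4.5 + 0.5·-3.2·4.5² = 93.1 m

Phase 4 (accelerating): v₀ = 13.5 m/s, a = 1.4 m/s².
v² = v₀² + 2aΔx = 13.5² + 2·1.4·75 = 392 → v = 19.8 m/s
t = (v − v₀)/a = (19.8 − 13.5)/1.4 = 4.51 s
Total time = 0.911 + 6.63 + 4.50 + 4.51 = 16.5 s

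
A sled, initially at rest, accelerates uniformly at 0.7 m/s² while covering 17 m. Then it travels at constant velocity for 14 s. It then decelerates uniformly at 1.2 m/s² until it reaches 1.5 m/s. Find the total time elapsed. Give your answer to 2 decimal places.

Phase 1 (accelerating): v₀ = 0 m/s, a = 0.7 m/s².
v² = v₀² + 2aΔx = 0² + 2·0.7·17 = 23.8 → v = 4.88 m/s
t = (v − v₀)/a = (4.88 − 0)/0.7 = 6.97 s

Phase 2 (constant speed): v₀ = 4.88 m/s, a = 0 m/s².
v = v₀ + at = 4.88 + (0)(14) = 4.88 m/s
Δx = v₀t + ½at² = 4.88·14 + 0.5·0·14² = 68.3 m

Phase 3 (decelerating): v₀ = 4.88 m/s, a = -1.2 m/s².
v = v₀ + at → t = (1.5 − 4.88) / -1.2 = 2.82 s
v² = v₀² + 2aΔx → Δx = (1.5² − 4.88²)/(2·-1.2) = 8.98 m
Total time = 6.97 + 14.0 + 2.82 = 23.8 s

23.78 s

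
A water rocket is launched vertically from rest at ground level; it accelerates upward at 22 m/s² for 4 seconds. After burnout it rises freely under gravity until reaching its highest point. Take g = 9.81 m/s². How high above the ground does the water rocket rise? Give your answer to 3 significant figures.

571 m

Phase 1 (powered ascent): v₀ = 0 m/s, a = 22 m/s².
v = v₀ + at = 0 + (22)(4) = 88.0 m/s
Δx = v₀t + ½at² = 0·4 + 0.5·22·4² = 176 m

Phase 2 (coasting upward): v₀ = 88.0 m/s, a = -9.81 m/s².
v = v₀ + at → t = (0 − 88.0) / -9.81 = 8.97 s
v² = v₀² + 2aΔx → Δx = (0² − 88.0²)/(2·-9.81) = 395 m
Maximum height = 176 + 395 = 571 m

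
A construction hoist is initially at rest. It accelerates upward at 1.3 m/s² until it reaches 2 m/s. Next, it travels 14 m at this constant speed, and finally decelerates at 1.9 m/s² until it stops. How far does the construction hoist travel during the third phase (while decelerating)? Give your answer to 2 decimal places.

1.05 m

Phase 1 (accelerating): v₀ = 0 m/s, a = 1.3 m/s².
v = v₀ + at → t = (2 − 0) / 1.3 = 1.54 s
v² = v₀² + 2aΔx → Δx = (2² − 0²)/(2·1.3) = 1.54 m

Phase 2 (constant speed): v₀ = 2.00 m/s, a = 0 m/s².
Constant speed: t = d/v = 14/2.00 = 7.00 s

Phase 3 (decelerating): v₀ = 2.00 m/s, a = -1.9 m/s².
v = v₀ + at → t = (0 − 2.00) / -1.9 = 1.05 s
v² = v₀² + 2aΔx → Δx = (0² − 2.00²)/(2·-1.9) = 1.05 m
Distance in phase 3 = 1.05 m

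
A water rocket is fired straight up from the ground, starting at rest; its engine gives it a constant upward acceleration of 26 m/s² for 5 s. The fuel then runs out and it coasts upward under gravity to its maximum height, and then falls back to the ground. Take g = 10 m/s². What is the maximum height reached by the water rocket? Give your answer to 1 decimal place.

Phase 1 (powered ascent): v₀ = 0 m/s, a = 26 m/s².
v = v₀ + at = 0 + (26)(5) = 130 m/s
Δx = v₀t + ½at² = 0·5 + 0.5·26·5² = 325 m

Phase 2 (coasting upward): v₀ = 130 m/s, a = -10 m/s².
v = v₀ + at → t = (0 − 130) / -10 = 13.0 s
v² = v₀² + 2aΔx → Δx = (0² − 130²)/(2·-10) = 845 m
Maximum height = 325 + 845 = 1170 m

1170.0 m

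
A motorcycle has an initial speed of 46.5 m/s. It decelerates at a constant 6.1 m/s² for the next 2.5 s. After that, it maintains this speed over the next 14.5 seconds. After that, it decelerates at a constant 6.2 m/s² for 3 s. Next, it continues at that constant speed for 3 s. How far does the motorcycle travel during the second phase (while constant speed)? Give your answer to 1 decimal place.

Phase 1 (decelerating): v₀ = 46.5 m/s, a = -6.1 m/s².
v = v₀ + at = 46.5 + (-6.1)(2.5) = 31.2 m/s
Δx = v₀t + ½at² = 46.5·2.5 + 0.5·-6.1·2.5² = 97.2 m

Phase 2 (constant speed): v₀ = 31.2 m/s, a = 0 m/s².
v = v₀ + at = 31.2 + (0)(14.5) = 31.2 m/s
Δx = v₀t + ½at² = 31.2·14.5 + 0.5·0·14.5² = 453 m
Distance in phase 2 = 453 m

453.1 m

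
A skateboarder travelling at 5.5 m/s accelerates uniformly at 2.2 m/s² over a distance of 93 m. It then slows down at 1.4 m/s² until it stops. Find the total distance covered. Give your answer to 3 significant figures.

Phase 1 (accelerating): v₀ = 5.50 m/s, a = 2.2 m/s².
v² = v₀² + 2aΔx = 5.50² + 2·2.2·93 = 439 → v = 21.0 m/s
t = (v − v₀)/a = (21.0 − 5.50)/2.2 = 7.03 s

Phase 2 (decelerating): v₀ = 21.0 m/s, a = -1.4 m/s².
v = v₀ + at → t = (0 − 21.0) / -1.4 = 15.0 s
v² = v₀² + 2aΔx → Δx = (0² − 21.0²)/(2·-1.4) = 157 m
Total distance = 93.0 + 157 = 250 m

250 m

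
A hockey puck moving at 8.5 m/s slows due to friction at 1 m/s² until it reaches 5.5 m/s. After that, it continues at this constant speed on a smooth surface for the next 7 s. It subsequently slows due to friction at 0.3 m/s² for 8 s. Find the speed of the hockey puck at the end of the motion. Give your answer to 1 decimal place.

Phase 1 (decelerating): v₀ = 8.50 m/s, a = -1 m/s².
v = v₀ + at → t = (5.5 − 8.50) / -1 = 3.00 s
v² = v₀² + 2aΔx → Δx = (5.5² − 8.50²)/(2·-1) = 21.0 m

Phase 2 (constant speed): v₀ = 5.50 m/s, a = 0 m/s².
v = v₀ + at = 5.50 + (0)(7) = 5.50 m/s
Δx = v₀t + ½at² = 5.50·7 + 0.5·0·7² = 38.5 m

Phase 3 (decelerating): v₀ = 5.50 m/s, a = -0.3 m/s².
v = v₀ + at = 5.50 + (-0.3)(8) = 3.10 m/s
Δx = v₀t + ½at² = 5.50·8 + 0.5·-0.3·8² = 34.4 m
Final speed = 3.10 m/s

3.1 m/s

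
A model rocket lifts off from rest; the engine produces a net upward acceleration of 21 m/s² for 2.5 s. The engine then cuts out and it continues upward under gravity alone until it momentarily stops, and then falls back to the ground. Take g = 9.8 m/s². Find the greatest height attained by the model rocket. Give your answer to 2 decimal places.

206.25 m

Phase 1 (powered ascent): v₀ = 0 m/s, a = 21 m/s².
v = v₀ + at = 0 + (21)(2.5) = 52.5 m/s
Δx = v₀t + ½at² = 0·2.5 + 0.5·21·2.5² = 65.6 m

Phase 2 (coasting upward): v₀ = 52.5 m/s, a = -9.8 m/s².
v = v₀ + at → t = (0 − 52.5) / -9.8 = 5.36 s
v² = v₀² + 2aΔx → Δx = (0² − 52.5²)/(2·-9.8) = 141 m
Maximum height = 65.6 + 141 = 206 m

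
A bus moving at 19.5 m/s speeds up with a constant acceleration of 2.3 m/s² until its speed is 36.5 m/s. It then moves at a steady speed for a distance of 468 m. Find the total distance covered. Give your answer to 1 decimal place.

Phase 1 (accelerating): v₀ = 19.5 m/s, a = 2.3 m/s².
v = v₀ + at → t = (36.5 − 19.5) / 2.3 = 7.39 s
v² = v₀² + 2aΔx → Δx = (36.5² − 19.5²)/(2·2.3) = 207 m

Phase 2 (constant speed): v₀ = 36.5 m/s, a = 0 m/s².
Constant speed: t = d/v = 468/36.5 = 12.8 s
Total distance = 207 + 468 = 675 m

675.0 m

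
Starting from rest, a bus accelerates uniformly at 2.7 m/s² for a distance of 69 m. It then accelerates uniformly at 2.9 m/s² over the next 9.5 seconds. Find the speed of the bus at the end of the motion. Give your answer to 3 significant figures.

46.9 m/s

Phase 1 (accelerating): v₀ = 0 m/s, a = 2.7 m/s².
v² = v₀² + 2aΔx = 0² + 2·2.7·69 = 373 → v = 19.3 m/s
t = (v − v₀)/a = (19.3 − 0)/2.7 = 7.15 s

Phase 2 (accelerating): v₀ = 19.3 m/s, a = 2.9 m/s².
v = v₀ + at = 19.3 + (2.9)(9.5) = 46.9 m/s
Δx = v₀t + ½at² = 19.3·9.5 + 0.5·2.9·9.5² = 314 m
Final speed = 46.9 m/s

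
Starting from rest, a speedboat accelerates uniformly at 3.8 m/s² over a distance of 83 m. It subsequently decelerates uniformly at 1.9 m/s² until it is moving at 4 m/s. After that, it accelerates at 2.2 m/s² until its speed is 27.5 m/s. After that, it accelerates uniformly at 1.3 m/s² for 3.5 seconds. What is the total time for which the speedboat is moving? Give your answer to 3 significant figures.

31.9 s

Phase 1 (accelerating): v₀ = 0 m/s, a = 3.8 m/s².
v² = v₀² + 2aΔx = 0² + 2·3.8·83 = 631 → v = 25.1 m/s
t = (v − v₀)/a = (25.1 − 0)/3.8 = 6.61 s

Phase 2 (decelerating): v₀ = 25.1 m/s, a = -1.9 m/s².
v = v₀ + at → t = (4 − 25.1) / -1.9 = 11.1 s
v² = v₀² + 2aΔx → Δx = (4² − 25.1²)/(2·-1.9) = 162 m

Phase 3 (accelerating): v₀ = 4.00 m/s, a = 2.2 m/s².
v = v₀ + at → t = (27.5 − 4.00) / 2.2 = 10.7 s
v² = v₀² + 2aΔx → Δx = (27.5² − 4.00²)/(2·2.2) = 168 m

Phase 4 (accelerating): v₀ = 27.5 m/s, a = 1.3 m/s².
v = v₀ + at = 27.5 + (1.3)(3.5) = 32.0 m/s
Δx = v₀t + ½at² = 27.5·3.5 + 0.5·1.3·3.5² = 104 m
Total time = 6.61 + 11.1 + 10.7 + 3.50 = 31.9 s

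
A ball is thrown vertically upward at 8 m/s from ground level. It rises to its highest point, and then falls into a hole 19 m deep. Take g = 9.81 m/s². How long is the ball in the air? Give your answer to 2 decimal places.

2.95 s

Phase 1 (rising): v₀ = 8.00 m/s, a = -9.81 m/s².
v = v₀ + at → t = (0 − 8.00) / -9.81 = 0.815 s
v² = v₀² + 2aΔx → Δx = (0² − 8.00²)/(2·-9.81) = 3.26 m

Phase 2 (falling): v₀ = 0 m/s, a = -9.81 m/s².
Falls 22.3 m from rest: t = √(2·22.3/9.81) = 2.13 s; v = g·t = 20.9 m/s.
Total time = 0.815 + 2.13 = 2.95 s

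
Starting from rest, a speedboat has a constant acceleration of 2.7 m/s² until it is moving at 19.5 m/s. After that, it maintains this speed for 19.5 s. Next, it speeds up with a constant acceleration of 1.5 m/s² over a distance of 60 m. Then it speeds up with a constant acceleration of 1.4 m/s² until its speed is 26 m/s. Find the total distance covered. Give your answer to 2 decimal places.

552.01 m

Phase 1 (accelerating): v₀ = 0 m/s, a = 2.7 m/s².
v = v₀ + at → t = (19.5 − 0) / 2.7 = 7.22 s
v² = v₀² + 2aΔx → Δx = (19.5² − 0²)/(2·2.7) = 70.4 m

Phase 2 (constant speed): v₀ = 19.5 m/s, a = 0 m/s².
v = v₀ + at = 19.5 + (0)(19.5) = 19.5 m/s
Δx = v₀t + ½at² = 19.5·19.5 + 0.5·0·19.5² = 380 m

Phase 3 (accelerating): v₀ = 19.5 m/s, a = 1.5 m/s².
v² = v₀² + 2aΔx = 19.5² + 2·1.5·60 = 560 → v = 23.7 m/s
t = (v − v₀)/a = (23.7 − 19.5)/1.5 = 2.78 s

Phase 4 (accelerating): v₀ = 23.7 m/s, a = 1.4 m/s².
v = v₀ + at → t = (26 − 23.7) / 1.4 = 1.66 s
v² = v₀² + 2aΔx → Δx = (26² − 23.7²)/(2·1.4) = 41.3 m
Total distance = 70.4 + 380 + 60.0 + 41.3 = 552 m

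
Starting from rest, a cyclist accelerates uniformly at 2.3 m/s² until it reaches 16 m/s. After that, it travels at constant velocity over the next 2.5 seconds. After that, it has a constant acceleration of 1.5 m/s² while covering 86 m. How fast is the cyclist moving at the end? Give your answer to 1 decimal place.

Phase 1 (accelerating): v₀ = 0 m/s, a = 2.3 m/s².
v = v₀ + at → t = (16 − 0) / 2.3 = 6.96 s
v² = v₀² + 2aΔx → Δx = (16² − 0²)/(2·2.3) = 55.7 m

Phase 2 (constant speed): v₀ = 16.0 m/s, a = 0 m/s².
v = v₀ + at = 16.0 + (0)(2.5) = 16.0 m/s
Δx = v₀t + ½at² = 16.0·2.5 + 0.5·0·2.5² = 40.0 m

Phase 3 (accelerating): v₀ = 16.0 m/s, a = 1.5 m/s².
v² = v₀² + 2aΔx = 16.0² + 2·1.5·86 = 514 → v = 22.7 m/s
t = (v − v₀)/a = (22.7 − 16.0)/1.5 = 4.45 s
Final speed = 22.7 m/s

22.7 m/s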